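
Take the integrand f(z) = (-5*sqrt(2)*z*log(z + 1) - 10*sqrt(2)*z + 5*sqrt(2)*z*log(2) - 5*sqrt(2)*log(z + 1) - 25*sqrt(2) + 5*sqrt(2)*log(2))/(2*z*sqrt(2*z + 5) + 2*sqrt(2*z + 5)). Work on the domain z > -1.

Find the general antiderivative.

f has the shape u'v + uv' for u = -5*sqrt(z + 5/2) and v = log(z/2 + 1/2) — it is the derivative of the product u*v.
Check: d/dz[-5*sqrt(2)*sqrt(2*z + 5)*log(z/2 + 1/2)/2] = (-5*sqrt(2)*z*log(z + 1) - 10*sqrt(2)*z + 5*sqrt(2)*z*log(2) - 5*sqrt(2)*log(z + 1) - 25*sqrt(2) + 5*sqrt(2)*log(2))/(2*z*sqrt(2*z + 5) + 2*sqrt(2*z + 5)) = f(z).

F(z) = -5*sqrt(2)*sqrt(2*z + 5)*log(z/2 + 1/2)/2 + C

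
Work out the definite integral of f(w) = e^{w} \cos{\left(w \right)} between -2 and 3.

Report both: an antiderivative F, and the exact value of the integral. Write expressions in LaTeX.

For F(w) to be correct the identity F'(w) - f(w) = 0 must hold.
F(w) = \frac{\left(\sin{\left(w \right)} + \cos{\left(w \right)}\right) e^{w}}{2} is an antiderivative of f.
Check: d/dw[\frac{\left(\sin{\left(w \right)} + \cos{\left(w \right)}\right) e^{w}}{2}] = e^{w} \cos{\left(w \right)} = f(w).
F(3) = \frac{e^{3} \cos{\left(3 \right)}}{2} + \frac{e^{3} \sin{\left(3 \right)}}{2}; F(-2) = - \frac{\sin{\left(2 \right)}}{2 e^{2}} + \frac{\cos{\left(2 \right)}}{2 e^{2}}.
Integral = F(3) - F(-2) = \frac{e^{3} \cos{\left(3 \right)}}{2} - \frac{\cos{\left(2 \right)}}{2 e^{2}} + \frac{\sin{\left(2 \right)}}{2 e^{2}} + \frac{e^{3} \sin{\left(3 \right)}}{2}.

Antiderivative: F(w) = \frac{\left(\sin{\left(w \right)} + \cos{\left(w \right)}\right) e^{w}}{2}; value = \frac{e^{3} \cos{\left(3 \right)}}{2} - \frac{\cos{\left(2 \right)}}{2 e^{2}} + \frac{\sin{\left(2 \right)}}{2 e^{2}} + \frac{e^{3} \sin{\left(3 \right)}}{2}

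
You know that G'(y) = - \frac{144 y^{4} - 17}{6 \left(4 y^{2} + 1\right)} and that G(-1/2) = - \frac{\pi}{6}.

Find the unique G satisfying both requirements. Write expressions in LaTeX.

Since d/dy undoes antidifferentiation here, G(y) must give back the stated G'(y).
A general antiderivative is - 2 y^{3} + \frac{3 y}{2} + \frac{2 \operatorname{atan}{\left(2 y \right)}}{3} + C.
The condition gives C = - \frac{\pi}{6} - (- \frac{\pi}{6} - \frac{1}{2}) = \frac{1}{2}.
So G(y) = \frac{- 12 y^{3} + 9 y + 4 \operatorname{atan}{\left(2 y \right)} + 3}{6}.
Check: d/dy[\frac{- 12 y^{3} + 9 y + 4 \operatorname{atan}{\left(2 y \right)} + 3}{6}] = \frac{17 - 144 y^{4}}{24 y^{2} + 6}, which equals G'(y).

G(y) = \frac{- 12 y^{3} + 9 y + 4 \operatorname{atan}{\left(2 y \right)} + 3}{6}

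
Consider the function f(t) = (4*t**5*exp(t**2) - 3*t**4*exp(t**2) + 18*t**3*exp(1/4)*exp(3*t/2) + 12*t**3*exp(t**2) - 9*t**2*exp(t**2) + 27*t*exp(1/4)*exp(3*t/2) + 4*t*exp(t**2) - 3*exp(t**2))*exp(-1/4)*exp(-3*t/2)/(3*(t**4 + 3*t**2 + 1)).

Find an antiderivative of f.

An antiderivative is F(t) = (4*exp(t**2 - 3*t/2 - 1/4) + 9*log(2*t**4/3 + 2*t**2 + 2/3))/6.

For F(t) to be correct the identity F'(t) - f(t) = 0 must hold.
Check: d/dt[(4*exp(t**2 - 3*t/2 - 1/4) + 9*log(2*t**4/3 + 2*t**2 + 2/3))/6] = (4*t**5 - 3*t**4 + 18*t**3*exp(1/4)*exp(3*t/2)*exp(-t**2) + 12*t**3 - 9*t**2 + 27*t*exp(1/4)*exp(3*t/2)*exp(-t**2) + 4*t - 3)/(3*t**4*exp(1/4)*exp(3*t/2)*exp(-t**2) + 9*t**2*exp(1/4)*exp(3*t/2)*exp(-t**2) + 3*exp(1/4)*exp(3*t/2)*exp(-t**2)), which equals f(t).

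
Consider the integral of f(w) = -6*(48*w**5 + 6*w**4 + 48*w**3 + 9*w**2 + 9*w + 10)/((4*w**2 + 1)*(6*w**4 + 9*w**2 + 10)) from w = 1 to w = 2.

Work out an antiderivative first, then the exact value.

Antiderivative: F(w) = -3*log(w**4 + 3*w**2/2 + 5/3) - 3*atan(2*w); value = -3*log(71/3) - 3*atan(4) + 3*atan(2) + 3*log(25/6)

For F(w) to be correct the identity F'(w) - f(w) = 0 must hold.
F(w) = -3*log(w**4 + 3*w**2/2 + 5/3) - 3*atan(2*w) is an antiderivative of f.
Check: d/dw[-3*log(w**4 + 3*w**2/2 + 5/3) - 3*atan(2*w)] = (-288*w**5 - 36*w**4 - 288*w**3 - 54*w**2 - 54*w - 60)/(24*w**6 + 42*w**4 + 49*w**2 + 10), which equals f(w).
F(2) = -3*log(71/3) - 3*atan(4); F(1) = -3*log(25/6) - 3*atan(2).
Integral = F(2) - F(1) = -3*log(71/3) - 3*atan(4) + 3*atan(2) + 3*log(25/6).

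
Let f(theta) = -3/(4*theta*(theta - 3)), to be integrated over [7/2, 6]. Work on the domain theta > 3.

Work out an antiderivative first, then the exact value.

The denominator factors as 4*theta*(theta - 3); partial fractions split f into directly integrable pieces: -1/(4*(theta - 3)) + 1/(4*theta).
F(theta) = (log(theta) - log(theta - 3))/4 is an antiderivative of f.
Check: d/dtheta[(log(theta) - log(theta - 3))/4] = -3/(4*theta**2 - 12*theta), which equals f(theta).
F(6) = -log(3)/4 + log(6)/4; F(7/2) = log(2)/4 + log(7/2)/4.
Integral = F(6) - F(7/2) = -log(7/2)/4 - log(3)/4 - log(2)/4 + log(6)/4.

Antiderivative: F(theta) = (log(theta) - log(theta - 3))/4; value = -log(7/2)/4 - log(3)/4 - log(2)/4 + log(6)/4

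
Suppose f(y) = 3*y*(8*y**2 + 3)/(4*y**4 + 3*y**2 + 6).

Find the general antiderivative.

f matches the chain-rule pattern g'(h)*h' with inner function h(y) = 2*y**4 + 3*y**2/2 + 3; substituting u = h(y) collapses the integral.
Check: d/dy[3*log(2*y**4 + 3*y**2/2 + 3)/2] = (24*y**3 + 9*y)/(4*y**4 + 3*y**2 + 6), which equals f(y).

F(y) = 3*log(2*y**4 + 3*y**2/2 + 3)/2 + C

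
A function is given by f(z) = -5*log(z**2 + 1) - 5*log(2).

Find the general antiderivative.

A first test for any F(z): its z-derivative must equal f(z) identically.
Check: d/dz[-5*z*log(z**2 + 1) - 5*z*log(2) + 10*z - 10*atan(z)] = -5*log(z**2 + 1) - 5*log(2) = f(z).

F(z) = -5*z*log(z**2 + 1) - 5*z*log(2) + 10*z - 10*atan(z) + C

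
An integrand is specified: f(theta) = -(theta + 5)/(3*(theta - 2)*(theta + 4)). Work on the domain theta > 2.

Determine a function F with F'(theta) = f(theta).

The denominator factors as 3*(theta - 2)*(theta + 4); partial fractions split f into directly integrable pieces: 1/(18*(theta + 4)) - 7/(18*(theta - 2)).
Check: d/dtheta[-7*log(theta - 2)/18 + log(theta + 4)/18] = (-theta - 5)/(3*theta**2 + 6*theta - 24), which equals f(theta).

An antiderivative is F(theta) = -7*log(theta - 2)/18 + log(theta + 4)/18.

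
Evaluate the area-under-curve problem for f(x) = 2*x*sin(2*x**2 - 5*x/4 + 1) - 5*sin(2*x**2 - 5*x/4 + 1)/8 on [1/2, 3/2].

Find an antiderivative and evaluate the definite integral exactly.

Antiderivative: F(x) = -cos(2*x**2 - 5*x/4 + 1)/2; value = cos(7/8)/2 - cos(29/8)/2

The substitution u = 2*x**2 - 5*x/4 + 1 works: f is exactly (dF/du)*(du/dx) for that inner function.
F(x) = -cos(2*x**2 - 5*x/4 + 1)/2 is an antiderivative of f.
Check: d/dx[-cos(2*x**2 - 5*x/4 + 1)/2] = 2*x*sin(2*x**2 - 5*x/4 + 1) - 5*sin(2*x**2 - 5*x/4 + 1)/8 = f(x).
F(3/2) = -cos(29/8)/2; F(1/2) = -cos(7/8)/2.
Integral = F(3/2) - F(1/2) = cos(7/8)/2 - cos(29/8)/2.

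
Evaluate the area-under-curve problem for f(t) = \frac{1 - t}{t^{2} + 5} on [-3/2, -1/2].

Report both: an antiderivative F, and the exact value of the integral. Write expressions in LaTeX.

Antiderivative: F(t) = - \frac{\log{\left(t^{2} + 5 \right)}}{2} + \frac{\sqrt{5} \operatorname{atan}{\left(\frac{\sqrt{5} t}{5} \right)}}{5}; value = - \frac{\log{\left(\frac{21}{4} \right)}}{2} - \frac{\sqrt{5} \operatorname{atan}{\left(\frac{\sqrt{5}}{10} \right)}}{5} + \frac{\sqrt{5} \operatorname{atan}{\left(\frac{3 \sqrt{5}}{10} \right)}}{5} + \frac{\log{\left(\frac{29}{4} \right)}}{2}

Since d/dt undoes antidifferentiation here, F'(t) = f(t) is required of F(t).
F(t) = - \frac{\log{\left(t^{2} + 5 \right)}}{2} + \frac{\sqrt{5} \operatorname{atan}{\left(\frac{\sqrt{5} t}{5} \right)}}{5} is an antiderivative of f.
Check: d/dt[- \frac{\log{\left(t^{2} + 5 \right)}}{2} + \frac{\sqrt{5} \operatorname{atan}{\left(\frac{\sqrt{5} t}{5} \right)}}{5}] = \frac{1 - t}{t^{2} + 5} = f(t).
F(-1/2) = - \frac{\log{\left(\frac{21}{4} \right)}}{2} - \frac{\sqrt{5} \operatorname{atan}{\left(\frac{\sqrt{5}}{10} \right)}}{5}; F(-3/2) = - \frac{\log{\left(\frac{29}{4} \right)}}{2} - \frac{\sqrt{5} \operatorname{atan}{\left(\frac{3 \sqrt{5}}{10} \right)}}{5}.
Integral = F(-1/2) - F(-3/2) = - \frac{\log{\left(\frac{21}{4} \right)}}{2} - \frac{\sqrt{5} \operatorname{atan}{\left(\frac{\sqrt{5}}{10} \right)}}{5} + \frac{\sqrt{5} \operatorname{atan}{\left(\frac{3 \sqrt{5}}{10} \right)}}{5} + \frac{\log{\left(\frac{29}{4} \right)}}{2}.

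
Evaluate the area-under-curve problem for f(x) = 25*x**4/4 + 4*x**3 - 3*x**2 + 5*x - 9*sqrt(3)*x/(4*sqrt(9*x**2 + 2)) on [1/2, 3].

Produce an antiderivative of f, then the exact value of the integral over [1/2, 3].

The integrand splits into summands that can be handled one at a time.
F(x) = 5*x**5/4 + x**4 - x**3 + 5*x**2/2 - 3*sqrt(3*x**2 + 2/3)/4 is an antiderivative of f.
Check: d/dx[5*x**5/4 + x**4 - x**3 + 5*x**2/2 - 3*sqrt(3*x**2 + 2/3)/4] = (25*x**4*sqrt(9*x**2 + 2) + 16*x**3*sqrt(9*x**2 + 2) - 12*x**2*sqrt(9*x**2 + 2) + 20*x*sqrt(9*x**2 + 2) - 9*sqrt(3)*x)/(4*sqrt(9*x**2 + 2)), which equals f(x).
F(3) = 1521/4 - sqrt(249)/4; F(1/2) = 77/128 - sqrt(51)/8.
Integral = F(3) - F(1/2) = -sqrt(249)/4 + sqrt(51)/8 + 48595/128.

Antiderivative: F(x) = 5*x**5/4 + x**4 - x**3 + 5*x**2/2 - 3*sqrt(3*x**2 + 2/3)/4; value = -sqrt(249)/4 + sqrt(51)/8 + 48595/128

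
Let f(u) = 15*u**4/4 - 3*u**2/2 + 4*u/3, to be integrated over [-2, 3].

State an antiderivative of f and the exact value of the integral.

The integrand splits into summands that can be handled one at a time.
F(u) = 3*u**5/4 - u**3/2 + 2*u**2/3 is an antiderivative of f.
Check: d/du[3*u**5/4 - u**3/2 + 2*u**2/3] = 15*u**4/4 - 3*u**2/2 + 4*u/3 = f(u).
F(3) = 699/4; F(-2) = -52/3.
Integral = F(3) - F(-2) = 2305/12.

Antiderivative: F(u) = 3*u**5/4 - u**3/2 + 2*u**2/3; value = 2305/12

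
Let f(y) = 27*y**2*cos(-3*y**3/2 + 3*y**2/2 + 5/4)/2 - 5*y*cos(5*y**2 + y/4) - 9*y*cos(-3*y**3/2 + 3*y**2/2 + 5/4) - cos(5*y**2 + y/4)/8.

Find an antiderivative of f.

An antiderivative is F(y) = (-sin(5*y**2 + y/4) - 6*sin(-3*y**3/2 + 3*y**2/2 + 5/4))/2.

Integrate term by term and add the pieces.
Check: d/dy[(-sin(5*y**2 + y/4) - 6*sin(-3*y**3/2 + 3*y**2/2 + 5/4))/2] = 27*y**2*cos(-3*y**3/2 + 3*y**2/2 + 5/4)/2 - 5*y*cos(5*y**2 + y/4) - 9*y*cos(-3*y**3/2 + 3*y**2/2 + 5/4) - cos(5*y**2 + y/4)/8 = f(y).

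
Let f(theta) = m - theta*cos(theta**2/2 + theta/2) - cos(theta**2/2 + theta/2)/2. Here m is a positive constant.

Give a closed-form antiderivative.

Integrate term by term and add the pieces.
Check: d/dtheta[m*theta - sin(theta**2/2 + theta/2)] = m - theta*cos(theta**2/2 + theta/2) - cos(theta**2/2 + theta/2)/2 = f(theta).

An antiderivative is F(theta) = m*theta - sin(theta**2/2 + theta/2).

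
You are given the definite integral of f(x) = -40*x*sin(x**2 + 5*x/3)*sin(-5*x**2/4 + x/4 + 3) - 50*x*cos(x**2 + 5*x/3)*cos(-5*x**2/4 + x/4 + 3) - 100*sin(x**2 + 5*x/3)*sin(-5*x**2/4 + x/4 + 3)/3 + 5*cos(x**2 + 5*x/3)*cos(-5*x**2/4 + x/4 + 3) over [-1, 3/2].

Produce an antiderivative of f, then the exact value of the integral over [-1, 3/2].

Antiderivative: F(x) = 20*sin(-5*x**2/4 + x/4 + 3)*cos(x**2 + 5*x/3); value = -20*sin(3/2)*cos(2/3) + 20*sin(9/16)*cos(19/4)

Recognize the product-rule pattern: f = u'v + uv' with u = 20*cos(x**2 + 5*x/3), v = sin(-5*x**2/4 + x/4 + 3), so integration by parts undoes it.
F(x) = 20*sin(-5*x**2/4 + x/4 + 3)*cos(x**2 + 5*x/3) is an antiderivative of f.
Check: d/dx[20*sin(-5*x**2/4 + x/4 + 3)*cos(x**2 + 5*x/3)] = -40*x*sin(x**2 + 5*x/3)*sin(-5*x**2/4 + x/4 + 3) - 50*x*cos(x**2 + 5*x/3)*cos(-5*x**2/4 + x/4 + 3) - 100*sin(x**2 + 5*x/3)*sin(-5*x**2/4 + x/4 + 3)/3 + 5*cos(x**2 + 5*x/3)*cos(-5*x**2/4 + x/4 + 3) = f(x).
F(3/2) = 20*sin(9/16)*cos(19/4); F(-1) = 20*sin(3/2)*cos(2/3).
Integral = F(3/2) - F(-1) = -20*sin(3/2)*cos(2/3) + 20*sin(9/16)*cos(19/4).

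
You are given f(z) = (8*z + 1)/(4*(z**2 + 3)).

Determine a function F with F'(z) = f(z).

An antiderivative is F(z) = log(z**2 + 3) + sqrt(3)*atan(sqrt(3)*z/3)/12.

Whatever form F(z) takes, F'(z) = f(z) is non-negotiable.
Check: d/dz[log(z**2 + 3) + sqrt(3)*atan(sqrt(3)*z/3)/12] = (8*z + 1)/(4*z**2 + 12), which equals f(z).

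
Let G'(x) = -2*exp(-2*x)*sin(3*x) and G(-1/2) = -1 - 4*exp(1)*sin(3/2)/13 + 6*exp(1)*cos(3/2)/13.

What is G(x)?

G(x) = (-13*exp(2*x) + 4*sin(3*x) + 6*cos(3*x))*exp(-2*x)/13

Differentiate the proposed G(x) back; it has to land on the given G'(x).
A general antiderivative is 4*exp(-2*x)*sin(3*x)/13 + 6*exp(-2*x)*cos(3*x)/13 + C.
The condition gives C = -1 - 4*exp(1)*sin(3/2)/13 + 6*exp(1)*cos(3/2)/13 - (-4*exp(1)*sin(3/2)/13 + 6*exp(1)*cos(3/2)/13) = -1.
So G(x) = (-13*exp(2*x) + 4*sin(3*x) + 6*cos(3*x))*exp(-2*x)/13.
Check: d/dx[(-13*exp(2*x) + 4*sin(3*x) + 6*cos(3*x))*exp(-2*x)/13] = -2*exp(-2*x)*sin(3*x) = G'(x).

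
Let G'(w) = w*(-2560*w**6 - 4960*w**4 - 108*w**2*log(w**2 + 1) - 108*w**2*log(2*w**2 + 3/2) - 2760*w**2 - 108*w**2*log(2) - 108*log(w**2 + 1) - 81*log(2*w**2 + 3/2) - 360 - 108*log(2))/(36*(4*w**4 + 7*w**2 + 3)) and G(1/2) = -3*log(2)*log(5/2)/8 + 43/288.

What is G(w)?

G(w) = -(1280*w**4 + 480*w**2 + 108*log(2*w**2 + 3/2)*log(2*w**2 + 2) - 243)/288

Since d/dw undoes antidifferentiation here, G(w) must give back the stated G'(w).
A general antiderivative is -5*(-4*w**2/3 - 1/4)**2/2 - 3*log(2*w**2 + 3/2)*log(2*w**2 + 2)/8 + C.
The condition gives C = -3*log(2)*log(5/2)/8 + 43/288 - (-245/288 - 3*log(2)*log(5/2)/8) = 1.
So G(w) = -(1280*w**4 + 480*w**2 + 108*log(2*w**2 + 3/2)*log(2*w**2 + 2) - 243)/288.
Check: d/dw[-(1280*w**4 + 480*w**2 + 108*log(2*w**2 + 3/2)*log(2*w**2 + 2) - 243)/288] = (-2560*w**7 - 4960*w**5 - 108*w**3*log(w**2 + 1) - 108*w**3*log(2*w**2 + 3/2) - 2760*w**3 - 108*w**3*log(2) - 108*w*log(w**2 + 1) - 81*w*log(2*w**2 + 3/2) - 360*w - 108*w*log(2))/(144*w**4 + 252*w**2 + 108), which equals G'(w).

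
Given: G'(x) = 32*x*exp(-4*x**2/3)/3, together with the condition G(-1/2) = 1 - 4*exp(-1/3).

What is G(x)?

G(x) = 1 - 4*exp(-4*x**2/3)

The substitution u = -4*x**2/3 works: G'(x) is exactly (dG/du)*(du/dx) for that inner function.
A general antiderivative is -4*exp(-4*x**2/3) + C.
The condition gives C = 1 - 4*exp(-1/3) - (-4*exp(-1/3)) = 1.
So G(x) = 1 - 4*exp(-4*x**2/3).
Check: d/dx[1 - 4*exp(-4*x**2/3)] = 32*x*exp(-4*x**2/3)/3 = G'(x).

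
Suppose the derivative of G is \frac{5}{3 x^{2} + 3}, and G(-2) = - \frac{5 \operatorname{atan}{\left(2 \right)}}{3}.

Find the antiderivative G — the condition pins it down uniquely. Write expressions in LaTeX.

G(x) = \frac{5 \operatorname{atan}{\left(x \right)}}{3}

Recover the given G'(x) by differentiating a candidate G(x); any mismatch rules it out.
A general antiderivative is \frac{5 \operatorname{atan}{\left(x \right)}}{3} + C.
The condition gives C = - \frac{5 \operatorname{atan}{\left(2 \right)}}{3} - (- \frac{5 \operatorname{atan}{\left(2 \right)}}{3}) = 0.
So G(x) = \frac{5 \operatorname{atan}{\left(x \right)}}{3}.
Check: d/dx[\frac{5 \operatorname{atan}{\left(x \right)}}{3}] = \frac{5}{3 x^{2} + 3} = G'(x).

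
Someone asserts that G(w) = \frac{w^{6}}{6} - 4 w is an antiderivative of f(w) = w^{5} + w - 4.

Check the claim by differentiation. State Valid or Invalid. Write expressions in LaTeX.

d/dw[G] = w^{5} - 4
d/dw[G] - f(w) = - w != 0.

Invalid: d/dw[G] - f = - w, which is not 0.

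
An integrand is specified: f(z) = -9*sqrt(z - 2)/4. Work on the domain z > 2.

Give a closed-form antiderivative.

An antiderivative is F(z) = -3*(z - 2)**(3/2)/2.

A first test for any F(z): its z-derivative must equal f(z) identically.
Check: d/dz[-3*(z - 2)**(3/2)/2] = -9*sqrt(z - 2)/4 = f(z).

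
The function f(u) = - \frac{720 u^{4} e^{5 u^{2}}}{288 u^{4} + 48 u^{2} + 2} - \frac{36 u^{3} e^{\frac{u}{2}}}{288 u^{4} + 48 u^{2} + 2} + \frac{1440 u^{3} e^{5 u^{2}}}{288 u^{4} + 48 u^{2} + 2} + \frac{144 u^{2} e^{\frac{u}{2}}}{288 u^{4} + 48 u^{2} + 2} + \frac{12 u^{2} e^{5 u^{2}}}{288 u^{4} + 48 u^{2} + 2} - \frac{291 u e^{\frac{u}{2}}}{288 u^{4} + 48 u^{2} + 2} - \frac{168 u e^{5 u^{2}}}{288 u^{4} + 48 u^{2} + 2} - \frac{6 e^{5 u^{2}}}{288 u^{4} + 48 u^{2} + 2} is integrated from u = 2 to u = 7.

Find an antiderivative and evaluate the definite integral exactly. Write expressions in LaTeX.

Antiderivative: F(u) = - \frac{u e^{\frac{u}{2}}}{4 u^{2} + \frac{1}{3}} - \frac{u e^{5 u^{2}}}{4 u^{2} + \frac{1}{3}} + \frac{2 e^{\frac{u}{2}}}{4 u^{2} + \frac{1}{3}} + \frac{2 e^{5 u^{2}}}{4 u^{2} + \frac{1}{3}}; value = - \frac{15 e^{245}}{589} - \frac{15 e^{\frac{7}{2}}}{589}

The integrand splits into summands that can be handled one at a time.
F(u) = - \frac{u e^{\frac{u}{2}}}{4 u^{2} + \frac{1}{3}} - \frac{u e^{5 u^{2}}}{4 u^{2} + \frac{1}{3}} + \frac{2 e^{\frac{u}{2}}}{4 u^{2} + \frac{1}{3}} + \frac{2 e^{5 u^{2}}}{4 u^{2} + \frac{1}{3}} is an antiderivative of f.
Check: d/du[- \frac{u e^{\frac{u}{2}}}{4 u^{2} + \frac{1}{3}} - \frac{u e^{5 u^{2}}}{4 u^{2} + \frac{1}{3}} + \frac{2 e^{\frac{u}{2}}}{4 u^{2} + \frac{1}{3}} + \frac{2 e^{5 u^{2}}}{4 u^{2} + \frac{1}{3}}] = \frac{- 720 u^{4} e^{5 u^{2}} - 36 u^{3} e^{\frac{u}{2}} + 1440 u^{3} e^{5 u^{2}} + 144 u^{2} e^{\frac{u}{2}} + 12 u^{2} e^{5 u^{2}} - 291 u e^{\frac{u}{2}} - 168 u e^{5 u^{2}} - 6 e^{5 u^{2}}}{288 u^{4} + 48 u^{2} + 2}, which equals f(u).
F(7) = - \frac{15 e^{245}}{589} - \frac{15 e^{\frac{7}{2}}}{589}; F(2) = 0.
Integral = F(7) - F(2) = - \frac{15 e^{245}}{589} - \frac{15 e^{\frac{7}{2}}}{589}.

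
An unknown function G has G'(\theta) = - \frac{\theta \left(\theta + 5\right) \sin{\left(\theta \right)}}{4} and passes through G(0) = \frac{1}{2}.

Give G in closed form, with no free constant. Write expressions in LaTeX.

The proposed G(\theta) is checked by its d/d\theta: the result must match the given G'(\theta).
A general antiderivative is \frac{\theta^{2} \cos{\left(\theta \right)}}{4} - \frac{\theta \sin{\left(\theta \right)}}{2} + \frac{5 \theta \cos{\left(\theta \right)}}{4} - \frac{5 \sin{\left(\theta \right)}}{4} - \frac{\cos{\left(\theta \right)}}{2} + C.
The condition gives C = \frac{1}{2} - (- \frac{1}{2}) = 1.
So G(\theta) = \frac{\theta^{2} \cos{\left(\theta \right)}}{4} - \frac{\theta \sin{\left(\theta \right)}}{2} + \frac{5 \theta \cos{\left(\theta \right)}}{4} - \frac{5 \sin{\left(\theta \right)}}{4} - \frac{\cos{\left(\theta \right)}}{2} + 1.
Check: d/d\theta[\frac{\theta^{2} \cos{\left(\theta \right)}}{4} - \frac{\theta \sin{\left(\theta \right)}}{2} + \frac{5 \theta \cos{\left(\theta \right)}}{4} - \frac{5 \sin{\left(\theta \right)}}{4} - \frac{\cos{\left(\theta \right)}}{2} + 1] = - \frac{\theta^{2} \sin{\left(\theta \right)}}{4} - \frac{5 \theta \sin{\left(\theta \right)}}{4}, which equals G'(\theta).

G(\theta) = \frac{\theta^{2} \cos{\left(\theta \right)}}{4} - \frac{\theta \sin{\left(\theta \right)}}{2} + \frac{5 \theta \cos{\left(\theta \right)}}{4} - \frac{5 \sin{\left(\theta \right)}}{4} - \frac{\cos{\left(\theta \right)}}{2} + 1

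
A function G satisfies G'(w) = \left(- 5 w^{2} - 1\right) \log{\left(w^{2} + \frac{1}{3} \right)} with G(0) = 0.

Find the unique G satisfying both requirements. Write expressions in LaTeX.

Whatever form G(w) takes, its d/dw must return the stated G'(w).
A general antiderivative is \frac{10 w^{3}}{9} + \frac{8 w}{9} + \left(- \frac{5 w^{3}}{3} - w\right) \log{\left(w^{2} + \frac{1}{3} \right)} - \frac{8 \sqrt{3} \operatorname{atan}{\left(\sqrt{3} w \right)}}{27} + C.
The condition gives C = 0 - (0) = 0.
So G(w) = \frac{10 w^{3}}{9} + \frac{8 w}{9} + \left(- \frac{5 w^{3}}{3} - w\right) \log{\left(w^{2} + \frac{1}{3} \right)} - \frac{8 \sqrt{3} \operatorname{atan}{\left(\sqrt{3} w \right)}}{27}.
Check: d/dw[\frac{10 w^{3}}{9} + \frac{8 w}{9} + \left(- \frac{5 w^{3}}{3} - w\right) \log{\left(w^{2} + \frac{1}{3} \right)} - \frac{8 \sqrt{3} \operatorname{atan}{\left(\sqrt{3} w \right)}}{27}] = - 5 w^{2} \log{\left(w^{2} + \frac{1}{3} \right)} - \log{\left(w^{2} + \frac{1}{3} \right)}, which equals G'(w).

G(w) = \frac{10 w^{3}}{9} + \frac{8 w}{9} + \left(- \frac{5 w^{3}}{3} - w\right) \log{\left(w^{2} + \frac{1}{3} \right)} - \frac{8 \sqrt{3} \operatorname{atan}{\left(\sqrt{3} w \right)}}{27}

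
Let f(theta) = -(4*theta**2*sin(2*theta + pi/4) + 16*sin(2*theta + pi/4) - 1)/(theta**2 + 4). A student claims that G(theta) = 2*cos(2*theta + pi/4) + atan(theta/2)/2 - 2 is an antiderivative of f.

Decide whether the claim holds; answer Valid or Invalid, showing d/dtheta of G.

Valid - the claim checks out under differentiation.

d/dtheta[G] = (-4*theta**2*sin(2*theta + pi/4) - 16*sin(2*theta + pi/4) + 1)/(theta**2 + 4)
This equals f(theta) exactly, so the claim holds.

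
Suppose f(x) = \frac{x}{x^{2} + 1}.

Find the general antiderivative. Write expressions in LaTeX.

F(x) = \frac{\log{\left(x^{2} + 1 \right)}}{2} + C

f matches the chain-rule pattern g'(h)*h' with inner function h(x) = 2 x^{2} + 2; substituting u = h(x) collapses the integral.
Check: d/dx[\frac{\log{\left(x^{2} + 1 \right)}}{2}] = \frac{x}{x^{2} + 1} = f(x).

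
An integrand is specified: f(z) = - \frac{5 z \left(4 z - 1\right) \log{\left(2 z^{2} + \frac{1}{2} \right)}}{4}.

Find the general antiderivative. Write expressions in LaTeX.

F(z) = \frac{5 \left(64 z^{3} + 12 z^{2} \left(3 - 8 z\right) \log{\left(2 z^{2} + \frac{1}{2} \right)} - 36 z^{2} - 48 z + 9 \log{\left(z^{2} + \frac{1}{4} \right)} + 24 \operatorname{atan}{\left(2 z \right)}\right)}{288} + C

Any candidate F(z) must reproduce f(z) exactly when differentiated.
Check: d/dz[\frac{5 \left(64 z^{3} + 12 z^{2} \left(3 - 8 z\right) \log{\left(2 z^{2} + \frac{1}{2} \right)} - 36 z^{2} - 48 z + 9 \log{\left(z^{2} + \frac{1}{4} \right)} + 24 \operatorname{atan}{\left(2 z \right)}\right)}{288}] = - 5 z^{2} \log{\left(2 z^{2} + \frac{1}{2} \right)} + \frac{5 z \log{\left(2 z^{2} + \frac{1}{2} \right)}}{4}, which equals f(z).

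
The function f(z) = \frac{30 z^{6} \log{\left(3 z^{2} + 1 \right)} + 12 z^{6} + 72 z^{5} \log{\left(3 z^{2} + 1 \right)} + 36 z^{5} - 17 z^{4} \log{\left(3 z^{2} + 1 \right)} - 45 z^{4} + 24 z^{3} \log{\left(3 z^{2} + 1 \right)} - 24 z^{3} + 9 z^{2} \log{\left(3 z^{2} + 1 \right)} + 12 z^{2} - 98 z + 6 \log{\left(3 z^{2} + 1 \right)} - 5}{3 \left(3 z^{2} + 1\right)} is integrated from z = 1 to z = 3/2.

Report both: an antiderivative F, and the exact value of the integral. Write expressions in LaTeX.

Antiderivative: F(z) = \frac{2 z^{5} \log{\left(3 z^{2} + 1 \right)} + 6 z^{4} \log{\left(3 z^{2} + 1 \right)} - 3 z^{3} \log{\left(3 z^{2} + 1 \right)} - 3 z^{3} - 4 z^{2} + 6 z \log{\left(3 z^{2} + 1 \right)} - 5 z - 15 \log{\left(3 z^{2} + 1 \right)} - 3}{3}; value = - \frac{39}{8} + \frac{4 \log{\left(4 \right)}}{3} + \frac{157 \log{\left(\frac{31}{4} \right)}}{16}

For F(z) to be correct the identity F'(z) - f(z) = 0 must hold.
F(z) = \frac{2 z^{5} \log{\left(3 z^{2} + 1 \right)} + 6 z^{4} \log{\left(3 z^{2} + 1 \right)} - 3 z^{3} \log{\left(3 z^{2} + 1 \right)} - 3 z^{3} - 4 z^{2} + 6 z \log{\left(3 z^{2} + 1 \right)} - 5 z - 15 \log{\left(3 z^{2} + 1 \right)} - 3}{3} is an antiderivative of f.
Check: d/dz[\frac{2 z^{5} \log{\left(3 z^{2} + 1 \right)} + 6 z^{4} \log{\left(3 z^{2} + 1 \right)} - 3 z^{3} \log{\left(3 z^{2} + 1 \right)} - 3 z^{3} - 4 z^{2} + 6 z \log{\left(3 z^{2} + 1 \right)} - 5 z - 15 \log{\left(3 z^{2} + 1 \right)} - 3}{3}] = \frac{30 z^{6} \log{\left(3 z^{2} + 1 \right)} + 12 z^{6} + 72 z^{5} \log{\left(3 z^{2} + 1 \right)} + 36 z^{5} - 17 z^{4} \log{\left(3 z^{2} + 1 \right)} - 45 z^{4} + 24 z^{3} \log{\left(3 z^{2} + 1 \right)} - 24 z^{3} + 9 z^{2} \log{\left(3 z^{2} + 1 \right)} + 12 z^{2} - 98 z + 6 \log{\left(3 z^{2} + 1 \right)} - 5}{9 z^{2} + 3}, which equals f(z).
F(3/2) = - \frac{79}{8} + \frac{157 \log{\left(\frac{31}{4} \right)}}{16}; F(1) = -5 - \frac{4 \log{\left(4 \right)}}{3}.
Integral = F(3/2) - F(1) = - \frac{39}{8} + \frac{4 \log{\left(4 \right)}}{3} + \frac{157 \log{\left(\frac{31}{4} \right)}}{16}.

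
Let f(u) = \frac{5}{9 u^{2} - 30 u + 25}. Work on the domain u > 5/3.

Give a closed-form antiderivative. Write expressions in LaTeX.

An antiderivative is F(u) = - \frac{5}{3 \left(3 u - 5\right)}.

Any candidate F(u) must reproduce f(u) exactly when differentiated.
Check: d/du[- \frac{5}{3 \left(3 u - 5\right)}] = \frac{5}{9 u^{2} - 30 u + 25} = f(u).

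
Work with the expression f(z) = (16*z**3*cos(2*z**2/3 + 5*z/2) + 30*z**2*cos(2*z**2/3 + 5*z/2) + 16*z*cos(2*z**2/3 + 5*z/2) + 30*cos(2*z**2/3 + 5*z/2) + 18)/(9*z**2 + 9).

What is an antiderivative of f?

An antiderivative is F(z) = 4*sin(2*z**2/3 + 5*z/2)/3 + 2*atan(z).

Differentiate the proposed F(z) back; it has to land on f(z) exactly.
Check: d/dz[4*sin(2*z**2/3 + 5*z/2)/3 + 2*atan(z)] = (16*z**3*cos(2*z**2/3 + 5*z/2) + 30*z**2*cos(2*z**2/3 + 5*z/2) + 16*z*cos(2*z**2/3 + 5*z/2) + 30*cos(2*z**2/3 + 5*z/2) + 18)/(9*z**2 + 9) = f(z).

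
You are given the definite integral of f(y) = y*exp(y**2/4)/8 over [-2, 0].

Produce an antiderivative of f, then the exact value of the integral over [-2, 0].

f matches the chain-rule pattern g'(h)*h' with inner function h(y) = y**2/4; substituting u = h(y) collapses the integral.
F(y) = exp(y**2/4)/4 is an antiderivative of f.
Check: d/dy[exp(y**2/4)/4] = y*exp(y**2/4)/8 = f(y).
F(0) = 1/4; F(-2) = exp(1)/4.
Integral = F(0) - F(-2) = 1/4 - exp(1)/4.

Antiderivative: F(y) = exp(y**2/4)/4; value = 1/4 - exp(1)/4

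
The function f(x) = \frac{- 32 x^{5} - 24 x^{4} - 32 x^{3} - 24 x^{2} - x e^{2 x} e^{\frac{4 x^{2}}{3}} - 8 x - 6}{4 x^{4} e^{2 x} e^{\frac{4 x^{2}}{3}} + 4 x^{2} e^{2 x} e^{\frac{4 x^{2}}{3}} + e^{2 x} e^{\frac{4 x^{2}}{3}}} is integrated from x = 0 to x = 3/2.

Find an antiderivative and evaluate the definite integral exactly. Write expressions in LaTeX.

For F(x) to be correct the identity F'(x) - f(x) = 0 must hold.
F(x) = \frac{24 x^{2} e^{- 2 x} e^{- \frac{4 x^{2}}{3}} + 1 + 12 e^{- 2 x} e^{- \frac{4 x^{2}}{3}}}{4 \left(2 x^{2} + 1\right)} is an antiderivative of f.
Check: d/dx[\frac{24 x^{2} e^{- 2 x} e^{- \frac{4 x^{2}}{3}} + 1 + 12 e^{- 2 x} e^{- \frac{4 x^{2}}{3}}}{4 \left(2 x^{2} + 1\right)}] = \frac{- 32 x^{5} - 24 x^{4} - 32 x^{3} - 24 x^{2} - x e^{2 x} e^{\frac{4 x^{2}}{3}} - 8 x - 6}{4 x^{4} e^{2 x} e^{\frac{4 x^{2}}{3}} + 4 x^{2} e^{2 x} e^{\frac{4 x^{2}}{3}} + e^{2 x} e^{\frac{4 x^{2}}{3}}} = f(x).
F(3/2) = \frac{3}{e^{6}} + \frac{1}{22}; F(0) = \frac{13}{4}.
Integral = F(3/2) - F(0) = - \frac{141}{44} + \frac{3}{e^{6}}.

Antiderivative: F(x) = \frac{24 x^{2} e^{- 2 x} e^{- \frac{4 x^{2}}{3}} + 1 + 12 e^{- 2 x} e^{- \frac{4 x^{2}}{3}}}{4 \left(2 x^{2} + 1\right)}; value = - \frac{141}{44} + \frac{3}{e^{6}}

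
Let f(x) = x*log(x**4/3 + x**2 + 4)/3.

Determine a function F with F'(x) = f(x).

A first test for any F(x): its x-derivative must equal f(x) identically.
Check: d/dx[(2*x**2*log(x**4/3 + x**2 + 4) - 4*x**2 + 3*log(x**4 + 3*x**2 + 12) + 2*sqrt(39)*atan(2*sqrt(39)*x**2/39 + sqrt(39)/13))/12] = x*log(x**4/3 + x**2 + 4)/3 = f(x).

An antiderivative is F(x) = (2*x**2*log(x**4/3 + x**2 + 4) - 4*x**2 + 3*log(x**4 + 3*x**2 + 12) + 2*sqrt(39)*atan(2*sqrt(39)*x**2/39 + sqrt(39)/13))/12.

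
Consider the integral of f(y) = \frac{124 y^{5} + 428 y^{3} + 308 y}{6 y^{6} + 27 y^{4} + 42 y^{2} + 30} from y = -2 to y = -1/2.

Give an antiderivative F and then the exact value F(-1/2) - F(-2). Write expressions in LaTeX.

A first test for any F(y): its y-derivative must equal f(y) identically.
F(y) = \frac{\log{\left(2 y^{2} + 5 \right)}}{3} + 5 \log{\left(y^{4} + 2 y^{2} + 2 \right)} is an antiderivative of f.
Check: d/dy[\frac{\log{\left(2 y^{2} + 5 \right)}}{3} + 5 \log{\left(y^{4} + 2 y^{2} + 2 \right)}] = \frac{124 y^{5} + 428 y^{3} + 308 y}{6 y^{6} + 27 y^{4} + 42 y^{2} + 30} = f(y).
F(-1/2) = \frac{\log{\left(\frac{11}{2} \right)}}{3} + 5 \log{\left(\frac{41}{16} \right)}; F(-2) = \frac{\log{\left(13 \right)}}{3} + 5 \log{\left(26 \right)}.
Integral = F(-1/2) - F(-2) = - 5 \log{\left(26 \right)} - \frac{\log{\left(13 \right)}}{3} + \frac{\log{\left(\frac{11}{2} \right)}}{3} + 5 \log{\left(\frac{41}{16} \right)}.

Antiderivative: F(y) = \frac{\log{\left(2 y^{2} + 5 \right)}}{3} + 5 \log{\left(y^{4} + 2 y^{2} + 2 \right)}; value = - 5 \log{\left(26 \right)} - \frac{\log{\left(13 \right)}}{3} + \frac{\log{\left(\frac{11}{2} \right)}}{3} + 5 \log{\left(\frac{41}{16} \right)}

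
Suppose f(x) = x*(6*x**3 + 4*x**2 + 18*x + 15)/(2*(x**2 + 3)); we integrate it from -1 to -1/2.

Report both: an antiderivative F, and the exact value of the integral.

Antiderivative: F(x) = (4*x**3 + 4*x**2 + 3*log(2*x**2 + 6) - 2)/4; value = -3*log(8)/4 + 1/8 + 3*log(13/2)/4

A candidate is checked by its d/dx: the result must match f(x).
F(x) = (4*x**3 + 4*x**2 + 3*log(2*x**2 + 6) - 2)/4 is an antiderivative of f.
Check: d/dx[(4*x**3 + 4*x**2 + 3*log(2*x**2 + 6) - 2)/4] = (6*x**4 + 4*x**3 + 18*x**2 + 15*x)/(2*x**2 + 6), which equals f(x).
F(-1/2) = -3/8 + 3*log(13/2)/4; F(-1) = -1/2 + 3*log(8)/4.
Integral = F(-1/2) - F(-1) = -3*log(8)/4 + 1/8 + 3*log(13/2)/4.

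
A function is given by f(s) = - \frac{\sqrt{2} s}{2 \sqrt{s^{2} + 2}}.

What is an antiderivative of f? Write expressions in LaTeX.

The substitution u = \frac{s^{2}}{2} + 1 works: f is exactly (dF/du)*(du/ds) for that inner function.
Check: d/ds[- \sqrt{\frac{s^{2}}{2} + 1}] = - \frac{\sqrt{2} s}{2 \sqrt{s^{2} + 2}} = f(s).

An antiderivative is F(s) = - \sqrt{\frac{s^{2}}{2} + 1}.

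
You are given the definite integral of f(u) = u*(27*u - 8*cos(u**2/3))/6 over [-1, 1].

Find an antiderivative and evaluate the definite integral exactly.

An antiderivative F(u) passes only if d/du[F] lands on f(u) exactly.
F(u) = 3*u**3/2 - 2*sin(u**2/3) is an antiderivative of f.
Check: d/du[3*u**3/2 - 2*sin(u**2/3)] = 9*u**2/2 - 4*u*cos(u**2/3)/3, which equals f(u).
F(1) = 3/2 - 2*sin(1/3); F(-1) = -3/2 - 2*sin(1/3).
Integral = F(1) - F(-1) = 3.

Antiderivative: F(u) = 3*u**3/2 - 2*sin(u**2/3); value = 3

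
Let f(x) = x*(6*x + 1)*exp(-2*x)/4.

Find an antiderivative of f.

f has the shape u'v + uv' for u = -3*x**2/4 - 7*x/8 - 7/16 and v = exp(-2*x) — it is the derivative of the product u*v.
Check: d/dx[(-12*x**2 - 14*x - 7)*exp(-2*x)/16] = (6*x**2 + x)*exp(-2*x)/4, which equals f(x).

An antiderivative is F(x) = (-12*x**2 - 14*x - 7)*exp(-2*x)/16.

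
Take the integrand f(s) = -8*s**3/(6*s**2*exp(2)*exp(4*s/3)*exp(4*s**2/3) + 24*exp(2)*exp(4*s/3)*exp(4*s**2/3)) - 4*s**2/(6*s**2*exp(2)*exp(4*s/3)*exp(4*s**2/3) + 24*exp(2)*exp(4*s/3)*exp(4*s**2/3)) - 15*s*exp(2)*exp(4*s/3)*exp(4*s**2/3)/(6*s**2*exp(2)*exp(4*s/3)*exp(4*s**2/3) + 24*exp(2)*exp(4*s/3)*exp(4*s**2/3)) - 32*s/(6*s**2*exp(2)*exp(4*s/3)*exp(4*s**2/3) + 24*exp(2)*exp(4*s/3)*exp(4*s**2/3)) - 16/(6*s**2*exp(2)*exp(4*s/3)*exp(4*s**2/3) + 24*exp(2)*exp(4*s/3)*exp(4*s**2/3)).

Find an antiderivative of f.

An antiderivative is F(s) = exp(-4*s**2/3 - 4*s/3 - 2)/2 - 5*log(s**2 + 4)/4.

The integrand splits into summands that can be handled one at a time.
Check: d/ds[exp(-4*s**2/3 - 4*s/3 - 2)/2 - 5*log(s**2 + 4)/4] = (-8*s**3 - 4*s**2 - 15*s*exp(2)*exp(4*s/3)*exp(4*s**2/3) - 32*s - 16)/(6*s**2*exp(2)*exp(4*s/3)*exp(4*s**2/3) + 24*exp(2)*exp(4*s/3)*exp(4*s**2/3)), which equals f(s).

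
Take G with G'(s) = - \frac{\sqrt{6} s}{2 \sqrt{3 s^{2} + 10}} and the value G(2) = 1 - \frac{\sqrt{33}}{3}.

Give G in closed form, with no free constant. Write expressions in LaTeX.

G(s) = - \frac{\sqrt{6} \sqrt{3 s^{2} + 10}}{6} + 1

G'(s) matches the chain-rule pattern g'(h)*h' with inner function h(s) = \frac{s^{2}}{2} + \frac{5}{3}; substituting u = h(s) collapses the integral.
A general antiderivative is - \sqrt{\frac{s^{2}}{2} + \frac{5}{3}} + C.
The condition gives C = 1 - \frac{\sqrt{33}}{3} - (- \frac{\sqrt{33}}{3}) = 1.
So G(s) = - \frac{\sqrt{6} \sqrt{3 s^{2} + 10}}{6} + 1.
Check: d/ds[- \frac{\sqrt{6} \sqrt{3 s^{2} + 10}}{6} + 1] = - \frac{\sqrt{6} s}{2 \sqrt{3 s^{2} + 10}} = G'(s).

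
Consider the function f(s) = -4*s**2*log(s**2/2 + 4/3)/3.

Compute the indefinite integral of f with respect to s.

F(s) = -4*(9*s**3*log(s**2/2 + 4/3) - 6*s**3 + 48*s - 32*sqrt(6)*atan(sqrt(6)*s/4))/81 + C

Any candidate F(s) must reproduce f(s) exactly when differentiated.
Check: d/ds[-4*(9*s**3*log(s**2/2 + 4/3) - 6*s**3 + 48*s - 32*sqrt(6)*atan(sqrt(6)*s/4))/81] = -4*s**2*log(3*s**2 + 8)/3 + 4*s**2*log(6)/3, which equals f(s).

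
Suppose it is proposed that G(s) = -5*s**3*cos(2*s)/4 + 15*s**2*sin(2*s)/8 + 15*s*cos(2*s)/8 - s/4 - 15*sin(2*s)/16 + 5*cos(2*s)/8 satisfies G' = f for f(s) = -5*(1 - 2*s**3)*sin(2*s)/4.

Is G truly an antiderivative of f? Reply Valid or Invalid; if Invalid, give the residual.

Invalid: d/ds[G] - f = -1/4, which is not 0.

d/ds[G] = 5*s**3*sin(2*s)/2 - 5*sin(2*s)/4 - 1/4
d/ds[G] - f(s) = -1/4 != 0.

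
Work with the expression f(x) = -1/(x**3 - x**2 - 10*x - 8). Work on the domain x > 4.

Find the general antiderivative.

The denominator factors as (x - 4)*(x + 1)*(x + 2); partial fractions split f into directly integrable pieces: -1/(6*(x + 2)) + 1/(5*(x + 1)) - 1/(30*(x - 4)).
Check: d/dx[-log(x - 4)/30 + log(x + 1)/5 - log(x + 2)/6] = -1/(x**3 - x**2 - 10*x - 8) = f(x).

F(x) = -log(x - 4)/30 + log(x + 1)/5 - log(x + 2)/6 + C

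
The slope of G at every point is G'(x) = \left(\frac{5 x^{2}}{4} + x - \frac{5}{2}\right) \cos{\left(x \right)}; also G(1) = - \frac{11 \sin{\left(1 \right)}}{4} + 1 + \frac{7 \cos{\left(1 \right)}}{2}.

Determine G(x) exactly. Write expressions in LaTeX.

Recover the given G'(x) by differentiating a candidate G(x); any mismatch rules it out.
A general antiderivative is \frac{5 x^{2} \sin{\left(x \right)}}{4} + x \sin{\left(x \right)} + \frac{5 x \cos{\left(x \right)}}{2} - 5 \sin{\left(x \right)} + \cos{\left(x \right)} + C.
The condition gives C = - \frac{11 \sin{\left(1 \right)}}{4} + 1 + \frac{7 \cos{\left(1 \right)}}{2} - (- \frac{11 \sin{\left(1 \right)}}{4} + \frac{7 \cos{\left(1 \right)}}{2}) = 1.
So G(x) = \frac{5 x^{2} \sin{\left(x \right)} + 4 x \sin{\left(x \right)} + 10 x \cos{\left(x \right)} - 20 \sin{\left(x \right)} + 4 \cos{\left(x \right)} + 4}{4}.
Check: d/dx[\frac{5 x^{2} \sin{\left(x \right)} + 4 x \sin{\left(x \right)} + 10 x \cos{\left(x \right)} - 20 \sin{\left(x \right)} + 4 \cos{\left(x \right)} + 4}{4}] = \frac{5 x^{2} \cos{\left(x \right)}}{4} + x \cos{\left(x \right)} - \frac{5 \cos{\left(x \right)}}{2}, which equals G'(x).

G(x) = \frac{5 x^{2} \sin{\left(x \right)} + 4 x \sin{\left(x \right)} + 10 x \cos{\left(x \right)} - 20 \sin{\left(x \right)} + 4 \cos{\left(x \right)} + 4}{4}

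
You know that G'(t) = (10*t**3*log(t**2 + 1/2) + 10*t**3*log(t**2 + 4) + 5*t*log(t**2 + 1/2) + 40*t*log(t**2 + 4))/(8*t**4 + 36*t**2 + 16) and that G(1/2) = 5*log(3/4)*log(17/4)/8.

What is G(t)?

G(t) = 5*log(t**2 + 1/2)*log(t**2 + 4)/8

Recognize the product-rule pattern: G'(t) = u'v + uv' with u = 5*log(t**2 + 1/2)/8, v = log(t**2 + 4), so integration by parts undoes it.
A general antiderivative is 5*log(t**2 + 1/2)*log(t**2 + 4)/8 + C.
The condition gives C = 5*log(3/4)*log(17/4)/8 - (5*log(3/4)*log(17/4)/8) = 0.
So G(t) = 5*log(t**2 + 1/2)*log(t**2 + 4)/8.
Check: d/dt[5*log(t**2 + 1/2)*log(t**2 + 4)/8] = (10*t**3*log(t**2 + 1/2) + 10*t**3*log(t**2 + 4) + 5*t*log(t**2 + 1/2) + 40*t*log(t**2 + 4))/(8*t**4 + 36*t**2 + 16) = G'(t).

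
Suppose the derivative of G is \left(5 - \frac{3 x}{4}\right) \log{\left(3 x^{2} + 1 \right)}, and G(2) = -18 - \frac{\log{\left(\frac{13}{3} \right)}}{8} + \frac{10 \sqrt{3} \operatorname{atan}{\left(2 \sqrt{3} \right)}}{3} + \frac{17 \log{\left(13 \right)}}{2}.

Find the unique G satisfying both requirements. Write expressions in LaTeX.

The proposed G(x) is checked by its d/dx: the result must match the given G'(x).
A general antiderivative is \frac{3 x^{2}}{8} - 10 x + \left(- \frac{3 x^{2}}{8} + 5 x\right) \log{\left(3 x^{2} + 1 \right)} - \frac{\log{\left(x^{2} + \frac{1}{3} \right)}}{8} + \frac{10 \sqrt{3} \operatorname{atan}{\left(\sqrt{3} x \right)}}{3} + C.
The condition gives C = -18 - \frac{\log{\left(\frac{13}{3} \right)}}{8} + \frac{10 \sqrt{3} \operatorname{atan}{\left(2 \sqrt{3} \right)}}{3} + \frac{17 \log{\left(13 \right)}}{2} - (- \frac{37}{2} - \frac{\log{\left(\frac{13}{3} \right)}}{8} + \frac{10 \sqrt{3} \operatorname{atan}{\left(2 \sqrt{3} \right)}}{3} + \frac{17 \log{\left(13 \right)}}{2}) = \frac{1}{2}.
So G(x) = \frac{3 x^{2}}{8} - 10 x + \left(- \frac{3 x^{2}}{8} + 5 x\right) \log{\left(3 x^{2} + 1 \right)} - \frac{\log{\left(x^{2} + \frac{1}{3} \right)}}{8} + \frac{10 \sqrt{3} \operatorname{atan}{\left(\sqrt{3} x \right)}}{3} + \frac{1}{2}.
Check: d/dx[\frac{3 x^{2}}{8} - 10 x + \left(- \frac{3 x^{2}}{8} + 5 x\right) \log{\left(3 x^{2} + 1 \right)} - \frac{\log{\left(x^{2} + \frac{1}{3} \right)}}{8} + \frac{10 \sqrt{3} \operatorname{atan}{\left(\sqrt{3} x \right)}}{3} + \frac{1}{2}] = - \frac{3 x \log{\left(3 x^{2} + 1 \right)}}{4} + 5 \log{\left(3 x^{2} + 1 \right)}, which equals G'(x).

G(x) = \frac{3 x^{2}}{8} - 10 x + \left(- \frac{3 x^{2}}{8} + 5 x\right) \log{\left(3 x^{2} + 1 \right)} - \frac{\log{\left(x^{2} + \frac{1}{3} \right)}}{8} + \frac{10 \sqrt{3} \operatorname{atan}{\left(\sqrt{3} x \right)}}{3} + \frac{1}{2}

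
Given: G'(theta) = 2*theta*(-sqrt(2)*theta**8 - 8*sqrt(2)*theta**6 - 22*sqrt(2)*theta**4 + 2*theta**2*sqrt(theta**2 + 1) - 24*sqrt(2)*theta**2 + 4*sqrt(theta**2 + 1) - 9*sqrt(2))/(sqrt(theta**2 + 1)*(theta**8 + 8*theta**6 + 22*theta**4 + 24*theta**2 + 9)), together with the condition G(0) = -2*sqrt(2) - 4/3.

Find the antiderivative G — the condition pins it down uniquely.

G(theta) = -2*sqrt(2*theta**2 + 2) - 1 - 1/(theta**4 + 4*theta**2 + 3)

For G(theta) to be correct, d/dtheta[G] must agree with the stated G'(theta) identically.
A general antiderivative is -2*sqrt(2*theta**2 + 2) - 1/(theta**4 + 4*theta**2 + 3) + C.
The condition gives C = -2*sqrt(2) - 4/3 - (-2*sqrt(2) - 1/3) = -1.
So G(theta) = -2*sqrt(2*theta**2 + 2) - 1 - 1/(theta**4 + 4*theta**2 + 3).
Check: d/dtheta[-2*sqrt(2*theta**2 + 2) - 1 - 1/(theta**4 + 4*theta**2 + 3)] = (-2*sqrt(2)*theta**9 - 16*sqrt(2)*theta**7 - 44*sqrt(2)*theta**5 + 4*theta**3*sqrt(theta**2 + 1) - 48*sqrt(2)*theta**3 + 8*theta*sqrt(theta**2 + 1) - 18*sqrt(2)*theta)/(theta**8*sqrt(theta**2 + 1) + 8*theta**6*sqrt(theta**2 + 1) + 22*theta**4*sqrt(theta**2 + 1) + 24*theta**2*sqrt(theta**2 + 1) + 9*sqrt(theta**2 + 1)), which equals G'(theta).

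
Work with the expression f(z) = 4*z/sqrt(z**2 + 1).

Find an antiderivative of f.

An antiderivative is F(z) = 4*sqrt(z**2 + 1).

f matches the chain-rule pattern g'(h)*h' with inner function h(z) = z**2 + 1; substituting u = h(z) collapses the integral.
Check: d/dz[4*sqrt(z**2 + 1)] = 4*z/sqrt(z**2 + 1) = f(z).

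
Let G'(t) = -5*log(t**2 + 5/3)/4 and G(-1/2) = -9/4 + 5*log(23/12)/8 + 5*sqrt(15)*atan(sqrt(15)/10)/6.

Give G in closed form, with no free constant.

G(t) = (-15*t*log(t**2 + 5/3) + 30*t - 10*sqrt(15)*atan(sqrt(15)*t/5) - 12)/12

A candidate passes only if d/dt[G] lands on the given G'(t) exactly.
A general antiderivative is -5*t*log(t**2 + 5/3)/4 + 5*t/2 - 5*sqrt(15)*atan(sqrt(15)*t/5)/6 + C.
The condition gives C = -9/4 + 5*log(23/12)/8 + 5*sqrt(15)*atan(sqrt(15)/10)/6 - (-5/4 + 5*log(23/12)/8 + 5*sqrt(15)*atan(sqrt(15)/10)/6) = -1.
So G(t) = (-15*t*log(t**2 + 5/3) + 30*t - 10*sqrt(15)*atan(sqrt(15)*t/5) - 12)/12.
Check: d/dt[(-15*t*log(t**2 + 5/3) + 30*t - 10*sqrt(15)*atan(sqrt(15)*t/5) - 12)/12] = -5*log(t**2 + 5/3)/4 = G'(t).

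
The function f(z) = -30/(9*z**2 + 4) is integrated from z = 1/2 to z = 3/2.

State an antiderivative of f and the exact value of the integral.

Antiderivative: F(z) = -5*atan(3*z/2); value = -5*atan(9/4) + 5*atan(3/4)

Any candidate F(z) must reproduce f(z) exactly when differentiated.
F(z) = -5*atan(3*z/2) is an antiderivative of f.
Check: d/dz[-5*atan(3*z/2)] = -30/(9*z**2 + 4) = f(z).
F(3/2) = -5*atan(9/4); F(1/2) = -5*atan(3/4).
Integral = F(3/2) - F(1/2) = -5*atan(9/4) + 5*atan(3/4).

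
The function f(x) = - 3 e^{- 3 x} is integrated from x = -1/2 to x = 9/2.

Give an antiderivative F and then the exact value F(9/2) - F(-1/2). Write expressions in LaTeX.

Any candidate F(x) must reproduce f(x) exactly when differentiated.
F(x) = e^{- 3 x} is an antiderivative of f.
Check: d/dx[e^{- 3 x}] = - 3 e^{- 3 x} = f(x).
F(9/2) = e^{- \frac{27}{2}}; F(-1/2) = e^{\frac{3}{2}}.
Integral = F(9/2) - F(-1/2) = - e^{\frac{3}{2}} + e^{- \frac{27}{2}}.

Antiderivative: F(x) = e^{- 3 x}; value = - e^{\frac{3}{2}} + e^{- \frac{27}{2}}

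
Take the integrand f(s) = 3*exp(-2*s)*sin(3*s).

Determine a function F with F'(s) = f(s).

Since d/ds undoes antidifferentiation here, F'(s) = f(s) is required of F(s).
Check: d/ds[-6*exp(-2*s)*sin(3*s)/13 - 9*exp(-2*s)*cos(3*s)/13] = 3*exp(-2*s)*sin(3*s) = f(s).

An antiderivative is F(s) = -6*exp(-2*s)*sin(3*s)/13 - 9*exp(-2*s)*cos(3*s)/13.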